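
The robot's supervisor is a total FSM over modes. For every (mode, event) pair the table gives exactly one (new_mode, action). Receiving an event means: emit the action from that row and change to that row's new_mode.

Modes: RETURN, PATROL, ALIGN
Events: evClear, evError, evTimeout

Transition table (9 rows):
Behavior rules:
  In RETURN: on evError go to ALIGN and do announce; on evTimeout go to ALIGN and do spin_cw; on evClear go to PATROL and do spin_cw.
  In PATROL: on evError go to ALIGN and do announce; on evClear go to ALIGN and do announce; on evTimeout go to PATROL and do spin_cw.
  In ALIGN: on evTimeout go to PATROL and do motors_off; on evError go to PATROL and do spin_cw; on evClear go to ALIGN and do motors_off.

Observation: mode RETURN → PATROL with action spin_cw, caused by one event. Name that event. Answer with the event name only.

evClear

try evClear: (RETURN, evClear) → (PATROL, spin_cw)  ← matches
try evError: (RETURN, evError) → (ALIGN, announce)
try evTimeout: (RETURN, evTimeout) → (ALIGN, spin_cw)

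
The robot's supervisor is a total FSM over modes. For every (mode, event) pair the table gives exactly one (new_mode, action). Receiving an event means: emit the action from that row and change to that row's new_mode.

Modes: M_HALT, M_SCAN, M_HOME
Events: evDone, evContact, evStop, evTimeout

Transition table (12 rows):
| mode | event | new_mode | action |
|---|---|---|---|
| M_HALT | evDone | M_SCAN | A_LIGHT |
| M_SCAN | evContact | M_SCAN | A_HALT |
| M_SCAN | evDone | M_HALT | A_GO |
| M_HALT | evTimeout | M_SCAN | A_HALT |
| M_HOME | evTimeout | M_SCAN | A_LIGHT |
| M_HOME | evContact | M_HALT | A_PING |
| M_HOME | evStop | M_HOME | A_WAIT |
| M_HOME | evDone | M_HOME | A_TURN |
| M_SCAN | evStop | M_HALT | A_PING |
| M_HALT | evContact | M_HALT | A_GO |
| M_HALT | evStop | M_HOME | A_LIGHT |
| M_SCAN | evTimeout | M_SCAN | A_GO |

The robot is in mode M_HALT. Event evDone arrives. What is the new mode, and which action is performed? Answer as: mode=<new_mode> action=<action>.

current mode = M_HALT; filter table to that mode:
  (M_HALT, evDone) → (M_SCAN, A_LIGHT)  ← event matches
  (M_HALT, evTimeout) → (M_SCAN, A_HALT)
  (M_HALT, evContact) → (M_HALT, A_GO)
  (M_HALT, evStop) → (M_HOME, A_LIGHT)
event = evDone selects (M_SCAN, A_LIGHT)

mode=M_SCAN action=A_LIGHT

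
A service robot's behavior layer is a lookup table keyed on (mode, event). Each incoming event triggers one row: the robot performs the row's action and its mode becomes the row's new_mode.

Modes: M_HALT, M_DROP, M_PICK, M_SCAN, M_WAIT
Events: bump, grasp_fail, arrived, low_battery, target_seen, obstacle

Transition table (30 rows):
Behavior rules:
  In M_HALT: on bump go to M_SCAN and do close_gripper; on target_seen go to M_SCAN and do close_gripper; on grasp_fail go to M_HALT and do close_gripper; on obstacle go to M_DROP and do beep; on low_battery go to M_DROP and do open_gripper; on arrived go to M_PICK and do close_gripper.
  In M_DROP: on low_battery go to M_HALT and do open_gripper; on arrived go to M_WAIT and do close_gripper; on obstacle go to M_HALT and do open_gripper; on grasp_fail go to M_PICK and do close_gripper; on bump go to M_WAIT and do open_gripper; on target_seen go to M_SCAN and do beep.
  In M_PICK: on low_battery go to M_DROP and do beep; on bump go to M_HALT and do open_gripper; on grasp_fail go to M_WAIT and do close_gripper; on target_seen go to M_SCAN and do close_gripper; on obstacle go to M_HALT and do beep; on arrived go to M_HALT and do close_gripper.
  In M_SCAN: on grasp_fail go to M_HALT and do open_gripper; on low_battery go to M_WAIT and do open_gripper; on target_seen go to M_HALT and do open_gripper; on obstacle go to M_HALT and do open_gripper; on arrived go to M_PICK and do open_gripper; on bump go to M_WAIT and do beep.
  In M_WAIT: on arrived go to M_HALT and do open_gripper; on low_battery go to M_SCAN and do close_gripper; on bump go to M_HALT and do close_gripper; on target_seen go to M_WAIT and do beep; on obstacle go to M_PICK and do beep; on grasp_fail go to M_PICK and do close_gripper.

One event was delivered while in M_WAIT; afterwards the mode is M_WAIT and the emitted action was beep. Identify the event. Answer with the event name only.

target_seen

try bump: (M_WAIT, bump) → (M_HALT, close_gripper)
try grasp_fail: (M_WAIT, grasp_fail) → (M_PICK, close_gripper)
try arrived: (M_WAIT, arrived) → (M_HALT, open_gripper)
try low_battery: (M_WAIT, low_battery) → (M_SCAN, close_gripper)
try target_seen: (M_WAIT, target_seen) → (M_WAIT, beep)  ← matches
try obstacle: (M_WAIT, obstacle) → (M_PICK, beep)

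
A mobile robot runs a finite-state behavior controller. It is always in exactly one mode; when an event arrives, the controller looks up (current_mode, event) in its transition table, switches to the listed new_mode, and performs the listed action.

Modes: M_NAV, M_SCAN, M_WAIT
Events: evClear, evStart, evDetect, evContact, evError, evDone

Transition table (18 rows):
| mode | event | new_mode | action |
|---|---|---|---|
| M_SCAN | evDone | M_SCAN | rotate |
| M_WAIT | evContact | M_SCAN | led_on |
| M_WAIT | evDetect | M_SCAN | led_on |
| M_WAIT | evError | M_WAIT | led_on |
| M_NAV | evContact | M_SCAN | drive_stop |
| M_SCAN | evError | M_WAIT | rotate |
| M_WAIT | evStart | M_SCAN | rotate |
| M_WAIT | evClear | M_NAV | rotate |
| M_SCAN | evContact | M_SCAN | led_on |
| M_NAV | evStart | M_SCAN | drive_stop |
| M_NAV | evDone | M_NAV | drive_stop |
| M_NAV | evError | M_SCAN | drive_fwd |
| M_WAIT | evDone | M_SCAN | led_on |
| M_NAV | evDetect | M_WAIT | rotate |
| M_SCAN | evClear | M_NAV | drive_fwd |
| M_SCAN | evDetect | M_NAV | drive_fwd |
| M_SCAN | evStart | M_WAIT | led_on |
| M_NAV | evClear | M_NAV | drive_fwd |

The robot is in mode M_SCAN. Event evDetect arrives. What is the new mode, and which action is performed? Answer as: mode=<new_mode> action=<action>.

current mode = M_SCAN; filter table to that mode:
  (M_SCAN, evDone) → (M_SCAN, rotate)
  (M_SCAN, evError) → (M_WAIT, rotate)
  (M_SCAN, evContact) → (M_SCAN, led_on)
  (M_SCAN, evClear) → (M_NAV, drive_fwd)
  (M_SCAN, evDetect) → (M_NAV, drive_fwd)  ← event matches
  (M_SCAN, evStart) → (M_WAIT, led_on)
event = evDetect selects (M_NAV, drive_fwd)

mode=M_NAV action=drive_fwd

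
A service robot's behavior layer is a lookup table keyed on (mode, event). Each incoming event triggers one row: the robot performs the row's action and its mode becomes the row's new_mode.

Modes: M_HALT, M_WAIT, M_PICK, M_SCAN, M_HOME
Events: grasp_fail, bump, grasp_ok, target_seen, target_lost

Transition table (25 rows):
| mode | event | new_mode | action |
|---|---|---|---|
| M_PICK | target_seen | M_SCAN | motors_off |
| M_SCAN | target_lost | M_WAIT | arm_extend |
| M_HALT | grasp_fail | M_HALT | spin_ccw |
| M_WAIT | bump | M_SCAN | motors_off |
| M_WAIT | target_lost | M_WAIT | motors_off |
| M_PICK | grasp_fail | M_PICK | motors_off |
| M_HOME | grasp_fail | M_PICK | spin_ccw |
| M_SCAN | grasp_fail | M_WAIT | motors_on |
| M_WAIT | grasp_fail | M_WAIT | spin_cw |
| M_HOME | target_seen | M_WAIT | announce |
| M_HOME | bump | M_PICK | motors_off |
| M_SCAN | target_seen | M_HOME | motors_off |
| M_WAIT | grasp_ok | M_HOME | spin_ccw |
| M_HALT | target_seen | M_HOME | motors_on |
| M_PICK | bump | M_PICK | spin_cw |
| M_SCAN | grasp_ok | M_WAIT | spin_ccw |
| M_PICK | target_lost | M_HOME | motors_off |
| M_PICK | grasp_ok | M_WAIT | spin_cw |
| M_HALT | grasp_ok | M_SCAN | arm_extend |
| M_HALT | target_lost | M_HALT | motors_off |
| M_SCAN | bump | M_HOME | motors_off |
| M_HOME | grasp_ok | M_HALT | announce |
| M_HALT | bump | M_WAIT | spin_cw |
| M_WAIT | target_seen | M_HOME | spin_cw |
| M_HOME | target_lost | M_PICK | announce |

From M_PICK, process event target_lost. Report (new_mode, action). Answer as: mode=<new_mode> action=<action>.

current mode = M_PICK; filter table to that mode:
  (M_PICK, target_seen) → (M_SCAN, motors_off)
  (M_PICK, grasp_fail) → (M_PICK, motors_off)
  (M_PICK, bump) → (M_PICK, spin_cw)
  (M_PICK, target_lost) → (M_HOME, motors_off)  ← event matches
  (M_PICK, grasp_ok) → (M_WAIT, spin_cw)
event = target_lost selects (M_HOME, motors_off)

mode=M_HOME action=motors_off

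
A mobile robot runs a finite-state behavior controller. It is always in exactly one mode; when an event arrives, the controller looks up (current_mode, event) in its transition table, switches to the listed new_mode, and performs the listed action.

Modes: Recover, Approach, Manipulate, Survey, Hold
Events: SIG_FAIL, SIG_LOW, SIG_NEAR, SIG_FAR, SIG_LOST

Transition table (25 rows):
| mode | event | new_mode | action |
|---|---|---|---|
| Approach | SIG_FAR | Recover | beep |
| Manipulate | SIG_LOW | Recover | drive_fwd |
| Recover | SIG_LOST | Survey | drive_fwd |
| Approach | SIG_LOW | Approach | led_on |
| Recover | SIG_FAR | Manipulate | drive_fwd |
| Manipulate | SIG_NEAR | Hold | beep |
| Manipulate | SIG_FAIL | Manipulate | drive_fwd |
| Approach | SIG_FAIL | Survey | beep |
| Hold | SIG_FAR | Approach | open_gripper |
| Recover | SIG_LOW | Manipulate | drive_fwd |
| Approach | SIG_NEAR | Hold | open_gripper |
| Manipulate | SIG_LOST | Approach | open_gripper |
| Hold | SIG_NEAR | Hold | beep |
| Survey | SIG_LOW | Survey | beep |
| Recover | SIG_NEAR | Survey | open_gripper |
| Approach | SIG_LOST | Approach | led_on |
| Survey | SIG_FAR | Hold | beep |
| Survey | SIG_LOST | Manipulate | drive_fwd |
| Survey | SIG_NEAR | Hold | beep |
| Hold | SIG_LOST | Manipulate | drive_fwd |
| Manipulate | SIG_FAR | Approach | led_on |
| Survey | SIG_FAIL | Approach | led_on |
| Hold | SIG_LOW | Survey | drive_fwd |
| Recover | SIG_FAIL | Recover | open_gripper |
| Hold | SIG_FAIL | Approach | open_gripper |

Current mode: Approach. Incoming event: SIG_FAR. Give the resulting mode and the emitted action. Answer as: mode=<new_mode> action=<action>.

mode=Recover action=beep

current mode = Approach; filter table to that mode:
  (Approach, SIG_FAR) → (Recover, beep)  ← event matches
  (Approach, SIG_LOW) → (Approach, led_on)
  (Approach, SIG_FAIL) → (Survey, beep)
  (Approach, SIG_NEAR) → (Hold, open_gripper)
  (Approach, SIG_LOST) → (Approach, led_on)
event = SIG_FAR selects (Recover, beep)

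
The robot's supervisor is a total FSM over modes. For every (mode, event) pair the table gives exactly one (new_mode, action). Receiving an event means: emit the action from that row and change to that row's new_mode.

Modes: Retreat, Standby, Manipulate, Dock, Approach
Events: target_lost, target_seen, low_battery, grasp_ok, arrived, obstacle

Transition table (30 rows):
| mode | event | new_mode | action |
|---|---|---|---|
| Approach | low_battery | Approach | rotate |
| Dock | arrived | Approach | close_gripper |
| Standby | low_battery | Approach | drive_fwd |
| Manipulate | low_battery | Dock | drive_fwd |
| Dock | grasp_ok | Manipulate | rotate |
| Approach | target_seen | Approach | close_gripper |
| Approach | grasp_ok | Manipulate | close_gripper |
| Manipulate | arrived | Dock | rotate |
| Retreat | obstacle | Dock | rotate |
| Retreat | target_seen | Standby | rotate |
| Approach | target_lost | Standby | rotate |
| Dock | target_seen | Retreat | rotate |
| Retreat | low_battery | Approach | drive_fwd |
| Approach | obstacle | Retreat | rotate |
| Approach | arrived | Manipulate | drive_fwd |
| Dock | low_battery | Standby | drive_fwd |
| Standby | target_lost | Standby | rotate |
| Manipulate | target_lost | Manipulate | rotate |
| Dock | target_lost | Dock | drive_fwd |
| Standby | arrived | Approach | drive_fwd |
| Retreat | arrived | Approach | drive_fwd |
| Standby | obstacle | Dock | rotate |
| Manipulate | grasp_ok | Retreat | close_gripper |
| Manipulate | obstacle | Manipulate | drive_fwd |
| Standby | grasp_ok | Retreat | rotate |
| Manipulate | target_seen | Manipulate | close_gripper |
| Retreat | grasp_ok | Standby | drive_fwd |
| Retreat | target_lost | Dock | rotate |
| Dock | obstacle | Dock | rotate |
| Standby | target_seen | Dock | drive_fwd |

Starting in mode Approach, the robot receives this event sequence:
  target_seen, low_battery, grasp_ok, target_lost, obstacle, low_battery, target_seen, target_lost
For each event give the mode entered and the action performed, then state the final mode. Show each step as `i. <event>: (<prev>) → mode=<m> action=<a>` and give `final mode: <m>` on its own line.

final mode: Dock

1. target_seen: (Approach) → mode=Approach action=close_gripper
2. low_battery: (Approach) → mode=Approach action=rotate
3. grasp_ok: (Approach) → mode=Manipulate action=close_gripper
4. target_lost: (Manipulate) → mode=Manipulate action=rotate
5. obstacle: (Manipulate) → mode=Manipulate action=drive_fwd
6. low_battery: (Manipulate) → mode=Dock action=drive_fwd
7. target_seen: (Dock) → mode=Retreat action=rotate
8. target_lost: (Retreat) → mode=Dock action=rotate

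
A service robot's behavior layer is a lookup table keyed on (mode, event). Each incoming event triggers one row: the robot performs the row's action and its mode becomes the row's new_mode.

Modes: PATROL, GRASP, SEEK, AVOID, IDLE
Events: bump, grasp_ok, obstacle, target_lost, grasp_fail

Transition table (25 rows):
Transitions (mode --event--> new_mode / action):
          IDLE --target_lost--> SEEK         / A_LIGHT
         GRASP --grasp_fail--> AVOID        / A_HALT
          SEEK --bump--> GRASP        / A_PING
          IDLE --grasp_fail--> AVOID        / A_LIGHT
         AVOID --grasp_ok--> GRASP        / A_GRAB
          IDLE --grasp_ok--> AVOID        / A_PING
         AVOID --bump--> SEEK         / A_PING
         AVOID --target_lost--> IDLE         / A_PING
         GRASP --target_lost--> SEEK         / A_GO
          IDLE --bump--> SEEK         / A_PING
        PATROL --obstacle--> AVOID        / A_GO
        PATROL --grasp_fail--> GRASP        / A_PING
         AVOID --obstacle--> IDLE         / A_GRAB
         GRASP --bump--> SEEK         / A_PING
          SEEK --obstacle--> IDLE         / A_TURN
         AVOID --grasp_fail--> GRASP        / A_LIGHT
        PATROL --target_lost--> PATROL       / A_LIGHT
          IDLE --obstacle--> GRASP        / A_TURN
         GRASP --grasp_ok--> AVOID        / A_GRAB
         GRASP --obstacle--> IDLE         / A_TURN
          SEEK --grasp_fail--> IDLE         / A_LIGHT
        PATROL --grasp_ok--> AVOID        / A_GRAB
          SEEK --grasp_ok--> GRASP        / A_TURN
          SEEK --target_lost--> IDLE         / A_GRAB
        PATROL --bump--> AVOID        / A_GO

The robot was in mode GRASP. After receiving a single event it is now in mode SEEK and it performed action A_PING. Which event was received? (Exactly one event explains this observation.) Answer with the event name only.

try bump: (GRASP, bump) → (SEEK, A_PING)  ← matches
try grasp_ok: (GRASP, grasp_ok) → (AVOID, A_GRAB)
try obstacle: (GRASP, obstacle) → (IDLE, A_TURN)
try target_lost: (GRASP, target_lost) → (SEEK, A_GO)
try grasp_fail: (GRASP, grasp_fail) → (AVOID, A_HALT)

bump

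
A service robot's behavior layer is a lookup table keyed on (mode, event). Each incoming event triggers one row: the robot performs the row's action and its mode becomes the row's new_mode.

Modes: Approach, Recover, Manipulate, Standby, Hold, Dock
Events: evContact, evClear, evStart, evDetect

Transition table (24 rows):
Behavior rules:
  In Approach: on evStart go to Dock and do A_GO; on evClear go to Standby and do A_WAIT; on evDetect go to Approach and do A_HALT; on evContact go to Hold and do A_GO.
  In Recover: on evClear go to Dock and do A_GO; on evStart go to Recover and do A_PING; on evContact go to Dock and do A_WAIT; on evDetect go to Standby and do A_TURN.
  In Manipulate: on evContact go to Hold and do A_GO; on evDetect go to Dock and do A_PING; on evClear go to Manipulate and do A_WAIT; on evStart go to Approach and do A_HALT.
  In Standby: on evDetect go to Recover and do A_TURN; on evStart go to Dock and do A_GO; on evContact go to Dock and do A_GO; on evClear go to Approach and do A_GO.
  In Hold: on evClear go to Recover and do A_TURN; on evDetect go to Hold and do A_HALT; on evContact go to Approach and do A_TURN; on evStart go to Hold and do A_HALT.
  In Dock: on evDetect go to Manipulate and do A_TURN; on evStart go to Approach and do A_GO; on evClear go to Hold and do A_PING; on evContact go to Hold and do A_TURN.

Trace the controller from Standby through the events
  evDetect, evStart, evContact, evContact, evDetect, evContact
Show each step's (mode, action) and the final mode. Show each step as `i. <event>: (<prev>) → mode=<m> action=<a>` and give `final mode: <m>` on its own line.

final mode: Approach

1. evDetect: (Standby) → mode=Recover action=A_TURN
2. evStart: (Recover) → mode=Recover action=A_PING
3. evContact: (Recover) → mode=Dock action=A_WAIT
4. evContact: (Dock) → mode=Hold action=A_TURN
5. evDetect: (Hold) → mode=Hold action=A_HALT
6. evContact: (Hold) → mode=Approach action=A_TURN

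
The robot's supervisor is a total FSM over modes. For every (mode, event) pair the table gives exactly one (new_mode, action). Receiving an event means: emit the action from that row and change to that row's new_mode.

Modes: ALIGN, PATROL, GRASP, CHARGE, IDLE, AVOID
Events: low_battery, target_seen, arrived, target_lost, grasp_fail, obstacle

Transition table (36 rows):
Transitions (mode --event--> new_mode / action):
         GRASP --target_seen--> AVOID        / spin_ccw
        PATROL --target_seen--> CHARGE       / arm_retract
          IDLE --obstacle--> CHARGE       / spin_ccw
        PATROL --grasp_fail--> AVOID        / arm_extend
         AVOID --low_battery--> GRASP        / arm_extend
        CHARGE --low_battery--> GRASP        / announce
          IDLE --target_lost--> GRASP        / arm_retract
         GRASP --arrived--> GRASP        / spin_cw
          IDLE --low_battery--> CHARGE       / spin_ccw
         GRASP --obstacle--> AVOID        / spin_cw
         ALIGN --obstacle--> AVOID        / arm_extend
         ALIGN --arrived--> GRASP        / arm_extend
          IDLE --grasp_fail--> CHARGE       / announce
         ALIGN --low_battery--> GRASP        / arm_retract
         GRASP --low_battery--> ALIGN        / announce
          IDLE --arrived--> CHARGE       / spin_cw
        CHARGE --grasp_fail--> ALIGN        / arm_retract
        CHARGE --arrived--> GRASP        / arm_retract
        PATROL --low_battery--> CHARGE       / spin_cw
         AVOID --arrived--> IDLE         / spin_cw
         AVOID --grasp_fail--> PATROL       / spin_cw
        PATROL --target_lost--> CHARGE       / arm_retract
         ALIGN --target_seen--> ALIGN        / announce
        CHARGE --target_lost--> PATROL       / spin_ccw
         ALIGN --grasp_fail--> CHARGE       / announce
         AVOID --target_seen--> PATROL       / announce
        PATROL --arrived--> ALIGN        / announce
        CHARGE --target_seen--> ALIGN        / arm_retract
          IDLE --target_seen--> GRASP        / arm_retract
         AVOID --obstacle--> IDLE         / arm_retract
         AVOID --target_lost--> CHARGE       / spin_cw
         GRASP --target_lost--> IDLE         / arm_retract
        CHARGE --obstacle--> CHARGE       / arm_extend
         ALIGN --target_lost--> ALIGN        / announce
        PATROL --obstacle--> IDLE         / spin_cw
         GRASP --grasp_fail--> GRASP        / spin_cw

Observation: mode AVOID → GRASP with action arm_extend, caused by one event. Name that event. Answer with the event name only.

try low_battery: (AVOID, low_battery) → (GRASP, arm_extend)  ← matches
try target_seen: (AVOID, target_seen) → (PATROL, announce)
try arrived: (AVOID, arrived) → (IDLE, spin_cw)
try target_lost: (AVOID, target_lost) → (CHARGE, spin_cw)
try grasp_fail: (AVOID, grasp_fail) → (PATROL, spin_cw)
try obstacle: (AVOID, obstacle) → (IDLE, arm_retract)

low_battery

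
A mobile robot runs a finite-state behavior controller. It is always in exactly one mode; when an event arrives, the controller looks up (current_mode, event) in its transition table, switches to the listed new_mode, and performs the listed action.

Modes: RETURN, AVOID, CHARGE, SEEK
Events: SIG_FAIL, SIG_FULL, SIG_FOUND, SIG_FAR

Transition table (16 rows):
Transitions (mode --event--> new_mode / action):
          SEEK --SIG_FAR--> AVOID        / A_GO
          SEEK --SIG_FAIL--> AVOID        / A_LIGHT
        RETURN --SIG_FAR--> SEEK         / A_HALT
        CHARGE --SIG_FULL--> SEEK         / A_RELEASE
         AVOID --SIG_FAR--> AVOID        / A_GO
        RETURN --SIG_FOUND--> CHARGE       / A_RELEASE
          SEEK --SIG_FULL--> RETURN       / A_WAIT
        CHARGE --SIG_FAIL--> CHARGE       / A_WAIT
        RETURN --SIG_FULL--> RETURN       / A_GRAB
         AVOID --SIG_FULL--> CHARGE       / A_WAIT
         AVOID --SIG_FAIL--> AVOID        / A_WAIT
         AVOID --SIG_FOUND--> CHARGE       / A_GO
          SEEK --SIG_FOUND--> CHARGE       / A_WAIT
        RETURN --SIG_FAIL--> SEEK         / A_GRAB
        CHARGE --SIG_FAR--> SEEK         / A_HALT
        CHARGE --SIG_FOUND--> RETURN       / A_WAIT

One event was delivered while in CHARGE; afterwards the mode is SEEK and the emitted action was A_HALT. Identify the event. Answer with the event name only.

try SIG_FAIL: (CHARGE, SIG_FAIL) → (CHARGE, A_WAIT)
try SIG_FULL: (CHARGE, SIG_FULL) → (SEEK, A_RELEASE)
try SIG_FOUND: (CHARGE, SIG_FOUND) → (RETURN, A_WAIT)
try SIG_FAR: (CHARGE, SIG_FAR) → (SEEK, A_HALT)  ← matches

SIG_FAR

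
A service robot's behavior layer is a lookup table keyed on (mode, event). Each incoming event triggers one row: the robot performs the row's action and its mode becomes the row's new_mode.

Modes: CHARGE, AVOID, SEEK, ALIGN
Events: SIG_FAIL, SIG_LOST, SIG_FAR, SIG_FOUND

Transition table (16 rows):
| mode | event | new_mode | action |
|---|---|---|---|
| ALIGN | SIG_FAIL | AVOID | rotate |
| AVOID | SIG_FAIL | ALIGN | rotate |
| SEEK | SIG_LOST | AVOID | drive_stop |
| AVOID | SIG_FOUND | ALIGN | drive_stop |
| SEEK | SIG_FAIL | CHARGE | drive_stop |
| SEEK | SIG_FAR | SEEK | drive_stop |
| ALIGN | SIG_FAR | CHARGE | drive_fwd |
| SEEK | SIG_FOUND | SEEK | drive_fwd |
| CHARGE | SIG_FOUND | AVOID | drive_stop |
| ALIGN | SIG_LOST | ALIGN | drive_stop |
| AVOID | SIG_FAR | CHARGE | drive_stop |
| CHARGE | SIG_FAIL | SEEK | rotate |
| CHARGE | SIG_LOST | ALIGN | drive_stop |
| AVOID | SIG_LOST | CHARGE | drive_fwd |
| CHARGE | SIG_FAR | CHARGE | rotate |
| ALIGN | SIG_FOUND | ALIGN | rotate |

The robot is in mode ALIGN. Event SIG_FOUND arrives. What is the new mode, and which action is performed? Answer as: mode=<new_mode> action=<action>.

mode=ALIGN action=rotate

current mode = ALIGN; filter table to that mode:
  (ALIGN, SIG_FAIL) → (AVOID, rotate)
  (ALIGN, SIG_FAR) → (CHARGE, drive_fwd)
  (ALIGN, SIG_LOST) → (ALIGN, drive_stop)
  (ALIGN, SIG_FOUND) → (ALIGN, rotate)  ← event matches
event = SIG_FOUND selects (ALIGN, rotate)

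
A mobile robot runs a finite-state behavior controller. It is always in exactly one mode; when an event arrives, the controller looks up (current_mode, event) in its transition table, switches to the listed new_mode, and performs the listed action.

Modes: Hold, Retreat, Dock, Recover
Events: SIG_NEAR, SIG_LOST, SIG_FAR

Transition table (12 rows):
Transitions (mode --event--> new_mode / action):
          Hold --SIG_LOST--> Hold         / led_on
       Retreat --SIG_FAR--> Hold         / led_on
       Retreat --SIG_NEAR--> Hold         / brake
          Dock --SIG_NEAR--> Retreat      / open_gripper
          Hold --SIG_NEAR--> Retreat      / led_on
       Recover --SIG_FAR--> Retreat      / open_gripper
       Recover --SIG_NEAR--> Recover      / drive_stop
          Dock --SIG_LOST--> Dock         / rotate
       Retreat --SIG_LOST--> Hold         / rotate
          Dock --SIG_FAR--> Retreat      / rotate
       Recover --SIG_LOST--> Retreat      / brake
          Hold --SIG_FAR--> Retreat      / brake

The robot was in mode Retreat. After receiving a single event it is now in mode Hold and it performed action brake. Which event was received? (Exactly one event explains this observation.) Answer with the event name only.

SIG_NEAR

try SIG_NEAR: (Retreat, SIG_NEAR) → (Hold, brake)  ← matches
try SIG_LOST: (Retreat, SIG_LOST) → (Hold, rotate)
try SIG_FAR: (Retreat, SIG_FAR) → (Hold, led_on)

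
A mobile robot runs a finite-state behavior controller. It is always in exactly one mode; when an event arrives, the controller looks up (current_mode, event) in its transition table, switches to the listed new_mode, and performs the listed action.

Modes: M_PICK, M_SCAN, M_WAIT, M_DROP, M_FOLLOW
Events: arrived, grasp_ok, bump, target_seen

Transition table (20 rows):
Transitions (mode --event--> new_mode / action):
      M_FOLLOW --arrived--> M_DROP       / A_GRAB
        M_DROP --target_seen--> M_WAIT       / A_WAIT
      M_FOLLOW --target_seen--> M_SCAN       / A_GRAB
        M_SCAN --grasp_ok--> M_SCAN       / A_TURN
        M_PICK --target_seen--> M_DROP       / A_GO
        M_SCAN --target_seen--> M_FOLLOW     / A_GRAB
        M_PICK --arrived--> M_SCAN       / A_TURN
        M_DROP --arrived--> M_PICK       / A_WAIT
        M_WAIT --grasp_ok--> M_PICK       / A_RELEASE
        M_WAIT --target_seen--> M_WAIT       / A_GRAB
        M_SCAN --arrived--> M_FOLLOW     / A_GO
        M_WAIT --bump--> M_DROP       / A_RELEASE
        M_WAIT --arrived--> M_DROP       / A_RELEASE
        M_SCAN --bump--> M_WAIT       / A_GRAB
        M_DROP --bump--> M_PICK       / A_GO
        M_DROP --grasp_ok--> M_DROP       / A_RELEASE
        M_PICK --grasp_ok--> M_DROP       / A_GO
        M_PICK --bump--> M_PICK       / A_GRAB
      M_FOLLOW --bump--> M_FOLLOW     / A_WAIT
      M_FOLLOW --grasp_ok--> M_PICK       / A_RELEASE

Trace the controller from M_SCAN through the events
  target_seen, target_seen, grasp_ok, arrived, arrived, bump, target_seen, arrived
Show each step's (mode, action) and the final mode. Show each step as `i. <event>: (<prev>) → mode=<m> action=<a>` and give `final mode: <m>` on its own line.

1. target_seen: (M_SCAN) → mode=M_FOLLOW action=A_GRAB
2. target_seen: (M_FOLLOW) → mode=M_SCAN action=A_GRAB
3. grasp_ok: (M_SCAN) → mode=M_SCAN action=A_TURN
4. arrived: (M_SCAN) → mode=M_FOLLOW action=A_GO
5. arrived: (M_FOLLOW) → mode=M_DROP action=A_GRAB
6. bump: (M_DROP) → mode=M_PICK action=A_GO
7. target_seen: (M_PICK) → mode=M_DROP action=A_GO
8. arrived: (M_DROP) → mode=M_PICK action=A_WAIT

final mode: M_PICK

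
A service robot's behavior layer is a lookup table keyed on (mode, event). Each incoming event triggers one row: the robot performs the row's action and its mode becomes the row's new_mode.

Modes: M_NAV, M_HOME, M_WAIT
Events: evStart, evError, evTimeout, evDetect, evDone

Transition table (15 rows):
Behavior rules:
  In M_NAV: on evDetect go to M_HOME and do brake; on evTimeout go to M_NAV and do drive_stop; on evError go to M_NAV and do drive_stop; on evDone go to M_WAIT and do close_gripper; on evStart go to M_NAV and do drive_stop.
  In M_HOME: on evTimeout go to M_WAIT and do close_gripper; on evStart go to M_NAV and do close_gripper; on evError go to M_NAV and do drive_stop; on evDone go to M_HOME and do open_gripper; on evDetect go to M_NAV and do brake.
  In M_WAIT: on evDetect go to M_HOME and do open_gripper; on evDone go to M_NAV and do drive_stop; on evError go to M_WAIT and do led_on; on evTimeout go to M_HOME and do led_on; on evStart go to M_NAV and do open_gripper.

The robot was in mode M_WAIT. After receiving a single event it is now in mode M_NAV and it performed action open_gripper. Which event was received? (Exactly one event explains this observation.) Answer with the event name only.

try evStart: (M_WAIT, evStart) → (M_NAV, open_gripper)  ← matches
try evError: (M_WAIT, evError) → (M_WAIT, led_on)
try evTimeout: (M_WAIT, evTimeout) → (M_HOME, led_on)
try evDetect: (M_WAIT, evDetect) → (M_HOME, open_gripper)
try evDone: (M_WAIT, evDone) → (M_NAV, drive_stop)

evStart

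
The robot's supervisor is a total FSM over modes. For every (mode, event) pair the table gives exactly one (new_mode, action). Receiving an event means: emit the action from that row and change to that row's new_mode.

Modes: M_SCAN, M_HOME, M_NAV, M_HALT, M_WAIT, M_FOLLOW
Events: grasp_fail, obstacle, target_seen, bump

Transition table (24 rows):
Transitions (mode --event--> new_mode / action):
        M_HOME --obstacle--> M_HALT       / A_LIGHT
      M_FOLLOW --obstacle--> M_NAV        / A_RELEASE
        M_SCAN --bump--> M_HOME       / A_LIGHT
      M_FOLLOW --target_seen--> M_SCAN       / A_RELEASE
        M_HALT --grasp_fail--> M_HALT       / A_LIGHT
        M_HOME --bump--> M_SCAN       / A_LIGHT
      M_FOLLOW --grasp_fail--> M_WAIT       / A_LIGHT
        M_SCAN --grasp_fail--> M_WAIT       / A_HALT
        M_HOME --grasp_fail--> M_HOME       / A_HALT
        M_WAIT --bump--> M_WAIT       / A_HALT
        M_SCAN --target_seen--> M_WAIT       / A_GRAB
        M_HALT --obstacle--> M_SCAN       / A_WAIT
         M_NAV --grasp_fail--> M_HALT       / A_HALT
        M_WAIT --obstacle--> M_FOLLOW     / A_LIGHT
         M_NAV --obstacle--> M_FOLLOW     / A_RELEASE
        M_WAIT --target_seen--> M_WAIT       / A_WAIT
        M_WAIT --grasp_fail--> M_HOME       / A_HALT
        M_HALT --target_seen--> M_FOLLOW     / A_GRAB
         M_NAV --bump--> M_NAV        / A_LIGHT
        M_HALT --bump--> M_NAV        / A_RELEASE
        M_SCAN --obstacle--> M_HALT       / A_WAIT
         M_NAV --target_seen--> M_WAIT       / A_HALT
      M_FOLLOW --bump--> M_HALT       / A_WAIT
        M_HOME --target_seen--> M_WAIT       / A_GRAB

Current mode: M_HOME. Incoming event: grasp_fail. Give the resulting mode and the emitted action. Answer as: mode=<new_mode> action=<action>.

current mode = M_HOME; filter table to that mode:
  (M_HOME, obstacle) → (M_HALT, A_LIGHT)
  (M_HOME, bump) → (M_SCAN, A_LIGHT)
  (M_HOME, grasp_fail) → (M_HOME, A_HALT)  ← event matches
  (M_HOME, target_seen) → (M_WAIT, A_GRAB)
event = grasp_fail selects (M_HOME, A_HALT)

mode=M_HOME action=A_HALT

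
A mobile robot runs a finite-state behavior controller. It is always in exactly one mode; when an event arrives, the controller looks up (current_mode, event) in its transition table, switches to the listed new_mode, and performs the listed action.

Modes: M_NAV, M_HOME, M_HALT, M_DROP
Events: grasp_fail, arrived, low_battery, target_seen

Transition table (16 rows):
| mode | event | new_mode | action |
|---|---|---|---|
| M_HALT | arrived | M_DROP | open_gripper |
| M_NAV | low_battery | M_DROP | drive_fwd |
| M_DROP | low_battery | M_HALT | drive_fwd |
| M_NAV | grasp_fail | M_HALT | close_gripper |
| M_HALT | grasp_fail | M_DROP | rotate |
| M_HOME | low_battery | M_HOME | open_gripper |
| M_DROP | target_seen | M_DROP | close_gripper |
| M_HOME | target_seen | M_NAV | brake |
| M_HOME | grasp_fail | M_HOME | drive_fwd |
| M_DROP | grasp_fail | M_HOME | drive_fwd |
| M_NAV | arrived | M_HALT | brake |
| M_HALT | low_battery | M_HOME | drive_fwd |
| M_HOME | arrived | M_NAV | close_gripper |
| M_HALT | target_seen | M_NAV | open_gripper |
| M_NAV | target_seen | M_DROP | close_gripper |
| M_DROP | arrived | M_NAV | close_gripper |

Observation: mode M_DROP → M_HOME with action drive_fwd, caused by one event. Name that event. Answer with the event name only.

try grasp_fail: (M_DROP, grasp_fail) → (M_HOME, drive_fwd)  ← matches
try arrived: (M_DROP, arrived) → (M_NAV, close_gripper)
try low_battery: (M_DROP, low_battery) → (M_HALT, drive_fwd)
try target_seen: (M_DROP, target_seen) → (M_DROP, close_gripper)

grasp_fail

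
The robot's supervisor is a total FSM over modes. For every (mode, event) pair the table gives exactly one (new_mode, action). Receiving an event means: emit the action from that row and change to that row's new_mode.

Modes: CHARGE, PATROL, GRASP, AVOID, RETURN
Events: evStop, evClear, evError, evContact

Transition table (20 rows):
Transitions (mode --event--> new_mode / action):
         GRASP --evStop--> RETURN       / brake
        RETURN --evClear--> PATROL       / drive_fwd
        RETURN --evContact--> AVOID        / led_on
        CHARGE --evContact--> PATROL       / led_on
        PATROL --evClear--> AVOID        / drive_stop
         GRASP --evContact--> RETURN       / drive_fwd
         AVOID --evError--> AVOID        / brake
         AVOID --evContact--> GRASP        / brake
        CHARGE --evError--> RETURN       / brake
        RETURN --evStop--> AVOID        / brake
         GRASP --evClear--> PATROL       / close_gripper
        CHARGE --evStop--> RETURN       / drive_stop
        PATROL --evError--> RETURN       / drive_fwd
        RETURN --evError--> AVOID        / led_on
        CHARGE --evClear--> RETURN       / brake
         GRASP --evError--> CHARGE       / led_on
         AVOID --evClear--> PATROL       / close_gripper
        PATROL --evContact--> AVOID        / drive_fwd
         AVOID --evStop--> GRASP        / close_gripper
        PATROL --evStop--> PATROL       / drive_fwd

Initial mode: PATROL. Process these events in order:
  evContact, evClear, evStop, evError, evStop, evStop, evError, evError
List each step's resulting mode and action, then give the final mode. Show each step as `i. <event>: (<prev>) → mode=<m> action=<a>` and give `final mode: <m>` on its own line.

1. evContact: (PATROL) → mode=AVOID action=drive_fwd
2. evClear: (AVOID) → mode=PATROL action=close_gripper
3. evStop: (PATROL) → mode=PATROL action=drive_fwd
4. evError: (PATROL) → mode=RETURN action=drive_fwd
5. evStop: (RETURN) → mode=AVOID action=brake
6. evStop: (AVOID) → mode=GRASP action=close_gripper
7. evError: (GRASP) → mode=CHARGE action=led_on
8. evError: (CHARGE) → mode=RETURN action=brake

final mode: RETURN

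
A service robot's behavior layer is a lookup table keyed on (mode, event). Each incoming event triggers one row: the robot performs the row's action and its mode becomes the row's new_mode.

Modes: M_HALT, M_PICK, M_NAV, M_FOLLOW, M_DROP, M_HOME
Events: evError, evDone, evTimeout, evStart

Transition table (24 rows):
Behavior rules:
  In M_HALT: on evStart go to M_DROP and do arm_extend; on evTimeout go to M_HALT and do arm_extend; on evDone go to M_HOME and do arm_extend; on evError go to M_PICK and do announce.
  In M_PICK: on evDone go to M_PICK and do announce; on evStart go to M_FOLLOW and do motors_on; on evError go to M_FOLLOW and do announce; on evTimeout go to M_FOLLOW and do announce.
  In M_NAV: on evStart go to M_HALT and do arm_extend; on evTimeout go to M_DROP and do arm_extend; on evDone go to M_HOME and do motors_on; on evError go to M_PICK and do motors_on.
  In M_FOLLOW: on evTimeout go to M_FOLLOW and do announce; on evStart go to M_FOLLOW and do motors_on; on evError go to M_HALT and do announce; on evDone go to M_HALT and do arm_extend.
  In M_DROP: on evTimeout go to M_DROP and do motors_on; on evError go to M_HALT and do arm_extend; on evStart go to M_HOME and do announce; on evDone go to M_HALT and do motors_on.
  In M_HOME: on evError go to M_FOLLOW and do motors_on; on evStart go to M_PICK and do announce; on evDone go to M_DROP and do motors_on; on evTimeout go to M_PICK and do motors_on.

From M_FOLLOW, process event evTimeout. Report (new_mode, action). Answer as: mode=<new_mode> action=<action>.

current mode = M_FOLLOW; filter table to that mode:
  (M_FOLLOW, evTimeout) → (M_FOLLOW, announce)  ← event matches
  (M_FOLLOW, evStart) → (M_FOLLOW, motors_on)
  (M_FOLLOW, evError) → (M_HALT, announce)
  (M_FOLLOW, evDone) → (M_HALT, arm_extend)
event = evTimeout selects (M_FOLLOW, announce)

mode=M_FOLLOW action=announce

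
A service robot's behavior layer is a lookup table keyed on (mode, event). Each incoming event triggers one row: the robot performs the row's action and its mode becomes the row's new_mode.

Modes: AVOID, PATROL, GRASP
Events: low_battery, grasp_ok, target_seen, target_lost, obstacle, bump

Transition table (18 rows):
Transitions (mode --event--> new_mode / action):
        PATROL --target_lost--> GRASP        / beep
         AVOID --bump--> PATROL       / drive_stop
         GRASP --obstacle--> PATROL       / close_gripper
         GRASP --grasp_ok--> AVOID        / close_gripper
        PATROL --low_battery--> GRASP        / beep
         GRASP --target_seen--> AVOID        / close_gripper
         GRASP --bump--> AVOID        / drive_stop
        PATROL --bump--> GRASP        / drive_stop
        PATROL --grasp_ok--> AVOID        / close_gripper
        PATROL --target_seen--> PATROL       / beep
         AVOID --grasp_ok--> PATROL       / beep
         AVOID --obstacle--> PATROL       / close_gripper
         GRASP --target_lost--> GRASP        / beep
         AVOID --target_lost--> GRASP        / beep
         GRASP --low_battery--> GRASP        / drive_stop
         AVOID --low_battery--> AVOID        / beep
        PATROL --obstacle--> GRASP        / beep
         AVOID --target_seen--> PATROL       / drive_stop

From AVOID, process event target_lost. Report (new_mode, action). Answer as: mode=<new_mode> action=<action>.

current mode = AVOID; filter table to that mode:
  (AVOID, bump) → (PATROL, drive_stop)
  (AVOID, grasp_ok) → (PATROL, beep)
  (AVOID, obstacle) → (PATROL, close_gripper)
  (AVOID, target_lost) → (GRASP, beep)  ← event matches
  (AVOID, low_battery) → (AVOID, beep)
  (AVOID, target_seen) → (PATROL, drive_stop)
event = target_lost selects (GRASP, beep)

mode=GRASP action=beep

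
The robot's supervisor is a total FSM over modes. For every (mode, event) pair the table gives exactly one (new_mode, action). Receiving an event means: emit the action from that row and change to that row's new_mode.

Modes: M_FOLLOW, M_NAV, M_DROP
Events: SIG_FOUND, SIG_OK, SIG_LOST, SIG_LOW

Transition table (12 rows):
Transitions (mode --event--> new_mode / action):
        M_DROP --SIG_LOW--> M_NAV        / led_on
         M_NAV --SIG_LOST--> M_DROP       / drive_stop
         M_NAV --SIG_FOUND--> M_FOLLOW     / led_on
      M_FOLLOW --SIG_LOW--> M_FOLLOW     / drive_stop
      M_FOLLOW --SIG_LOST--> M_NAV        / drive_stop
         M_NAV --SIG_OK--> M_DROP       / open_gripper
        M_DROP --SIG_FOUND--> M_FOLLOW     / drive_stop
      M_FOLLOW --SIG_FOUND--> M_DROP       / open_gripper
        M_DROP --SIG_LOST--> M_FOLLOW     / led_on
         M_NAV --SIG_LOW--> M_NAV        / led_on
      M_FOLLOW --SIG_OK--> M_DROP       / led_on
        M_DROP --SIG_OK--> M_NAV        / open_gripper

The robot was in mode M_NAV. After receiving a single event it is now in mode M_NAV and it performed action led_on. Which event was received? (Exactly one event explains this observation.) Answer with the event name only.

try SIG_FOUND: (M_NAV, SIG_FOUND) → (M_FOLLOW, led_on)
try SIG_OK: (M_NAV, SIG_OK) → (M_DROP, open_gripper)
try SIG_LOST: (M_NAV, SIG_LOST) → (M_DROP, drive_stop)
try SIG_LOW: (M_NAV, SIG_LOW) → (M_NAV, led_on)  ← matches

SIG_LOW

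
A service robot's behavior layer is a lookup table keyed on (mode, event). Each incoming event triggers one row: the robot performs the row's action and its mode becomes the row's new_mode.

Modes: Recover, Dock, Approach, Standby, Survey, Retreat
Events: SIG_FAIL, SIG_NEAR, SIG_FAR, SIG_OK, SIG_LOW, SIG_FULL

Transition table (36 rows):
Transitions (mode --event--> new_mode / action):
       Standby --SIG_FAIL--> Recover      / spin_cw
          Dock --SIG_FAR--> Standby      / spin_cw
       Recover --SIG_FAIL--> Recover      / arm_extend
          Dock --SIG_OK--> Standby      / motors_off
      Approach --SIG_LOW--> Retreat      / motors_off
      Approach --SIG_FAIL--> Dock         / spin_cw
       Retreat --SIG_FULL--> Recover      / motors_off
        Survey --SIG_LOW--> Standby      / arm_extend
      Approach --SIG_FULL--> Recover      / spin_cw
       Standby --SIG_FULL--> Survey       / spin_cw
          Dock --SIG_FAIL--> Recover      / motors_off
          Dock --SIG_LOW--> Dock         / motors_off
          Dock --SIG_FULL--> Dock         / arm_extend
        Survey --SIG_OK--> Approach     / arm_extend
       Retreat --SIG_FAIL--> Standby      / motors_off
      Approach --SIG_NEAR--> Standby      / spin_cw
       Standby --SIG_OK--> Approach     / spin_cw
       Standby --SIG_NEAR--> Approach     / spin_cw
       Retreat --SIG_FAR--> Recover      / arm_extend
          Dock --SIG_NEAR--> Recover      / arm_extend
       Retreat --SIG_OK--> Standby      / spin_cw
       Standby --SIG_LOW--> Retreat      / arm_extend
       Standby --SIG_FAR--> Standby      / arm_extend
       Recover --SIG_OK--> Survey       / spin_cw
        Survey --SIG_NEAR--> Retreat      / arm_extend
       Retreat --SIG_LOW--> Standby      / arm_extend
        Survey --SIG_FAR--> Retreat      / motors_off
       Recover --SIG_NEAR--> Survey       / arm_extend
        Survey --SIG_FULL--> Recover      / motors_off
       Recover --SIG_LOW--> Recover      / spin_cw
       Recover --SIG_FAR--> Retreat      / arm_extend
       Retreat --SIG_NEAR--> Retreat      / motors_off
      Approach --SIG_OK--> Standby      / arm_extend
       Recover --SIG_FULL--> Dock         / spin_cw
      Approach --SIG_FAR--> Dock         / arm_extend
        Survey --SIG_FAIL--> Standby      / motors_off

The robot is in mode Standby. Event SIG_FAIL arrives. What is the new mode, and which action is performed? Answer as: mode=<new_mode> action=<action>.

mode=Recover action=spin_cw

current mode = Standby; filter table to that mode:
  (Standby, SIG_FAIL) → (Recover, spin_cw)  ← event matches
  (Standby, SIG_FULL) → (Survey, spin_cw)
  (Standby, SIG_OK) → (Approach, spin_cw)
  (Standby, SIG_NEAR) → (Approach, spin_cw)
  (Standby, SIG_LOW) → (Retreat, arm_extend)
  (Standby, SIG_FAR) → (Standby, arm_extend)
event = SIG_FAIL selects (Recover, spin_cw)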